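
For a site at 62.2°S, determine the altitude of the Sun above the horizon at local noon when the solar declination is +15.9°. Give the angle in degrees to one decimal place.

At local solar noon the hour angle is zero, so the elevation is 90° − |φ − δ| = 90° − |-62.2° − (15.9°)| = 90° − 78.1° = 11.9°.

11.9°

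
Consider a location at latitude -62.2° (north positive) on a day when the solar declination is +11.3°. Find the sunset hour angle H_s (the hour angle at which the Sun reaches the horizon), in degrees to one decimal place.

The sunset hour angle satisfies cos H_s = −tan φ tan δ = 0.3790, giving H_s = 67.73°.

67.7°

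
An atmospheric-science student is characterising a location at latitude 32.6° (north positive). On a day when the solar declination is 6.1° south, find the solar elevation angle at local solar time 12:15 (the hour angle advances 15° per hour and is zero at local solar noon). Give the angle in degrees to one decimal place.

51.1°

Hour angle H = 15° × (12.25 − 12) = 3.75°.
With φ = 32.6°, δ = -6.1°, H = 3.75°: sin φ sin δ = -0.0573, cos φ cos δ cos H = 0.8359, so cos θ_z = 0.7786.
θ_z = arccos(0.7786) = 38.87°, so the elevation is 90° − 38.87° = 51.13°.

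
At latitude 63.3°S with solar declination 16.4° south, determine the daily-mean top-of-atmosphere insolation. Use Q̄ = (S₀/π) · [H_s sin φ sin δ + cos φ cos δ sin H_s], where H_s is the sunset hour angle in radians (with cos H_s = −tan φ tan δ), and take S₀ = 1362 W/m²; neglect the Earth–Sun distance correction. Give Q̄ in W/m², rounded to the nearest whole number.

392 W/m²

−tan φ tan δ = −(-1.9883)(-0.2943) = -0.5852; H_s = arccos(-0.5852) = 125.82°. In radians, H_s = 2.1960.
H_s sin φ sin δ = 2.1960 × -0.8934 × -0.2823 = 0.5538.
cos φ cos δ sin H_s = 0.4493 × 0.9593 × 0.8108 = 0.3495.
Q̄ = (1362/π) × (0.5538 + 0.3495) = 433.54 × 0.9033 = 391.62 W/m².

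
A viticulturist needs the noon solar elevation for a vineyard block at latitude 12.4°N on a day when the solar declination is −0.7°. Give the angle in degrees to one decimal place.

At local solar noon the hour angle is zero, so the elevation is 90° − |φ − δ| = 90° − |12.4° − (-0.7°)| = 90° − 13.1° = 76.9°.

76.9°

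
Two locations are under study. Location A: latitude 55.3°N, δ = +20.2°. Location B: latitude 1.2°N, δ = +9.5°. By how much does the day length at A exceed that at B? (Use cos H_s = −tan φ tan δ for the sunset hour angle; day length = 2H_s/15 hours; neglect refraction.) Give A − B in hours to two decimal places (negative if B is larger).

A: H_s = arccos(−tan 55.3° · tan 20.2°) = 122.10°, so 2H_s/15 = 16.2800 h.
B: H_s = arccos(−tan 1.2° · tan 9.5°) = 90.20°, so 2H_s/15 = 12.0267 h.
A − B = 16.2800 − 12.0267 = 4.2533 h.

+4.25 h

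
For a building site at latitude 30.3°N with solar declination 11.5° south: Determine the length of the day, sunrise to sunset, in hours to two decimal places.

−tan φ tan δ = −(0.5844)(-0.2035) = 0.1189; H_s = arccos(0.1189) = 83.17°.
Day length = 2 H_s / 15° h⁻¹ = 166.34° / 15 = 11.089 h.

11.09 hours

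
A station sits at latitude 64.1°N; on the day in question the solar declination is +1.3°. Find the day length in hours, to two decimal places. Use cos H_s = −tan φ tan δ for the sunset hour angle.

−tan φ tan δ = −(2.0594)(0.0227) = -0.0467; H_s = arccos(-0.0467) = 92.68°.
Day length = 2 H_s / 15° h⁻¹ = 185.36° / 15 = 12.357 h.

12.36 hours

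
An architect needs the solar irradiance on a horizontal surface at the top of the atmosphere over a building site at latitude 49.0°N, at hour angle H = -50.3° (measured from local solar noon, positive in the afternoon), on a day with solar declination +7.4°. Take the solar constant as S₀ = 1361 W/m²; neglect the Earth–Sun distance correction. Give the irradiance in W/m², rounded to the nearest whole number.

cos θ_z = sin(49.0°) sin(7.4°) + cos(49.0°) cos(7.4°) cos(-50.30°) = 0.0972 + 0.4156 = 0.5128.
Top-of-atmosphere irradiance = S₀ cos θ_z = 1361 × 0.5128 = 697.92 W/m².

698 W/m²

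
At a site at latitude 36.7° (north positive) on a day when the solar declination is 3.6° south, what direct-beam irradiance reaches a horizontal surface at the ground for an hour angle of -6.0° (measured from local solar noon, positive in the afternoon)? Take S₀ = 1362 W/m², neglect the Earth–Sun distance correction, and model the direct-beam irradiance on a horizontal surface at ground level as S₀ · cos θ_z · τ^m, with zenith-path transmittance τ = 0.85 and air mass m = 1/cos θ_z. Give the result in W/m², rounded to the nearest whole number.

834 W/m²

cos θ_z = sin(36.7°) sin(-3.6°) + cos(36.7°) cos(-3.6°) cos(-6.00°) = -0.0375 + 0.7958 = 0.7583.
Air mass m = 1/cos θ_z = 1/0.7583 = 1.319; τ^m = 0.85^1.319 = 0.8071.
Surface direct beam = 1362 × 0.7583 × 0.8071 = 833.58 W/m².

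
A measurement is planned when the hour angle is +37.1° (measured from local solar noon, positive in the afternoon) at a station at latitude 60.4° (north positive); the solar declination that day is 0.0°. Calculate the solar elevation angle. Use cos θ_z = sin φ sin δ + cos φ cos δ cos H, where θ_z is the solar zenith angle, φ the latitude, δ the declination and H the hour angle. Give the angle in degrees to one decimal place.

23.2°

cos θ_z = sin(60.4°) sin(0.0°) + cos(60.4°) cos(0.0°) cos(37.10°) = 0.0000 + 0.3940 = 0.3940.
θ_z = arccos(0.3940) = 66.80°, so the elevation is 90° − 66.80° = 23.20°.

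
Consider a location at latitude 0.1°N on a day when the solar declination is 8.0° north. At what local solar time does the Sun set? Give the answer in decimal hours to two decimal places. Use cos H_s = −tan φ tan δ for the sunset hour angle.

cos H_s = −tan(0.1°) · tan(8.0°) = -0.0002, so H_s = arccos(-0.0002) = 90.01°.
Sunset is at 12 + H_s/15 = 12 + 6.001 = 18.001 h local solar time.

18.00 h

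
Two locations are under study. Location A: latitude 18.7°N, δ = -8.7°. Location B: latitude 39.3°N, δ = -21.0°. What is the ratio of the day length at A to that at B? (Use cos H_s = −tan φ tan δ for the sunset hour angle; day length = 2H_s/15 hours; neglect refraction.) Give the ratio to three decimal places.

A: H_s = arccos(−tan 18.7° · tan -8.7°) = 87.03°, so 2H_s/15 = 11.6040 h.
B: H_s = arccos(−tan 39.3° · tan -21.0°) = 71.69°, so 2H_s/15 = 9.5587 h.
Ratio A/B = 11.6040 / 9.5587 = 1.2140.

1.214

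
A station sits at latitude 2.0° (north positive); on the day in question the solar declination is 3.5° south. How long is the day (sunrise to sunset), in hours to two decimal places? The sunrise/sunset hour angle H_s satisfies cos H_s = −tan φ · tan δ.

11.98 hours

The sunset hour angle satisfies cos H_s = −tan φ tan δ = 0.0021, giving H_s = 89.88°.
Day length = 2 H_s / 15° h⁻¹ = 179.76° / 15 = 11.984 h.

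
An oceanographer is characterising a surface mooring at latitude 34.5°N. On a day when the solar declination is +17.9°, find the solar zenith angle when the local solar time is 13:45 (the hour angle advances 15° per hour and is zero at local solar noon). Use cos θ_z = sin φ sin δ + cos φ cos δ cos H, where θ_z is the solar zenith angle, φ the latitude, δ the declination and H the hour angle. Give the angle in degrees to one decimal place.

28.7°

Hour angle H = 15° × (13.75 − 12) = 26.25°.
cos θ_z = sin φ sin δ + cos φ cos δ cos H = (0.5664)(0.3074) + (0.8241)(0.9516)(0.8969) = 0.8775.
θ_z = arccos(0.8775) = 28.66°.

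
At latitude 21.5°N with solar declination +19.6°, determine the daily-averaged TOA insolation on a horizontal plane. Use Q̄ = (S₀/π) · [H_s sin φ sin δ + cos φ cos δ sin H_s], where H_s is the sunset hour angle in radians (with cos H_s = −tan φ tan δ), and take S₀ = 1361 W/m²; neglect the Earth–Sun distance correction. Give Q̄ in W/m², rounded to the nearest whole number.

cos H_s = −tan(21.5°) · tan(19.6°) = -0.1403, so H_s = arccos(-0.1403) = 98.07°. In radians, H_s = 1.7116.
H_s sin φ sin δ = 1.7116 × 0.3665 × 0.3355 = 0.2105.
cos φ cos δ sin H_s = 0.9304 × 0.9421 × 0.9901 = 0.8679.
Q̄ = (1361/π) × (0.2105 + 0.8679) = 433.22 × 1.0784 = 467.18 W/m².

467 W/m²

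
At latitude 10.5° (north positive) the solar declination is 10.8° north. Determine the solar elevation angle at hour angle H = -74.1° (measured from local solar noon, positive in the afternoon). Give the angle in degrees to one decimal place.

17.4°

With φ = 10.5°, δ = 10.8°, H = -74.10°: sin φ sin δ = 0.0341, cos φ cos δ cos H = 0.2646, so cos θ_z = 0.2987.
θ_z = arccos(0.2987) = 72.62°, so the elevation is 90° − 72.62° = 17.38°.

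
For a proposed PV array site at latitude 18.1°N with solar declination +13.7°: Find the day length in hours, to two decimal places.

12.61 hours

−tan φ tan δ = −(0.3269)(0.2438) = -0.0797; H_s = arccos(-0.0797) = 94.57°.
Day length = 2 H_s / 15° h⁻¹ = 189.14° / 15 = 12.609 h.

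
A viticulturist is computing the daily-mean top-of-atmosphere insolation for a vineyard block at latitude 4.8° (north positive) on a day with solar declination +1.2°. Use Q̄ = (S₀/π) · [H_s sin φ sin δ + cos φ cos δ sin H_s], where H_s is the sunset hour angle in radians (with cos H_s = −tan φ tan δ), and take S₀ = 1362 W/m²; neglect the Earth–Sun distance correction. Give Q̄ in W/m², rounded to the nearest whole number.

433 W/m²

cos H_s = −tan(4.8°) · tan(1.2°) = -0.0018, so H_s = arccos(-0.0018) = 90.10°. In radians, H_s = 1.5725.
H_s sin φ sin δ = 1.5725 × 0.0837 × 0.0209 = 0.0028.
cos φ cos δ sin H_s = 0.9965 × 0.9998 × 1.0000 = 0.9963.
Q̄ = (1362/π) × (0.0028 + 0.9963) = 433.54 × 0.9991 = 433.15 W/m².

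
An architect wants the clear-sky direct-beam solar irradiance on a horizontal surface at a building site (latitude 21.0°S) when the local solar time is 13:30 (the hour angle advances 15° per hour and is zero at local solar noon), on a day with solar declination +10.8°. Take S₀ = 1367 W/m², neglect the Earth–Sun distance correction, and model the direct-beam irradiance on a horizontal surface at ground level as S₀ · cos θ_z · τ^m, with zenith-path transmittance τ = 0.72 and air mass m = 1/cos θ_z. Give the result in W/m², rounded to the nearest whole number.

700 W/m²

Hour angle H = 15° × (13.5 − 12) = 22.50°.
With φ = -21.0°, δ = 10.8°, H = 22.50°: sin φ sin δ = -0.0672, cos φ cos δ cos H = 0.8472, so cos θ_z = 0.7800.
Air mass m = 1/cos θ_z = 1/0.7800 = 1.282; τ^m = 0.72^1.282 = 0.6563.
Surface direct beam = 1367 × 0.7800 × 0.6563 = 699.79 W/m².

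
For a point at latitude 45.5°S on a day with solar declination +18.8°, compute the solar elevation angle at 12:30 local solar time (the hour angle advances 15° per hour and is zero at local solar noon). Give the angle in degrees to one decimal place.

25.3°

Hour angle H = 15° × (12.5 − 12) = 7.50°.
cos θ_z = sin φ sin δ + cos φ cos δ cos H = (-0.7133)(0.3223) + (0.7009)(0.9466)(0.9914) = 0.4279.
θ_z = arccos(0.4279) = 64.67°, so the elevation is 90° − 64.67° = 25.33°.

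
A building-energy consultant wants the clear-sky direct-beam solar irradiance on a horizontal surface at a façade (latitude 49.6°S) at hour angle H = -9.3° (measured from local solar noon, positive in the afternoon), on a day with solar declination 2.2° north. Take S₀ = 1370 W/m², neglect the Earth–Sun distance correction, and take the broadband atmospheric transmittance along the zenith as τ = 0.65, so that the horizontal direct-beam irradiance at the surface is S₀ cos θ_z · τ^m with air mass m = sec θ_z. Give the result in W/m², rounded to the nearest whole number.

cos θ_z = sin φ sin δ + cos φ cos δ cos H = (-0.7615)(0.0384) + (0.6481)(0.9993)(0.9869) = 0.6099.
Air mass m = 1/cos θ_z = 1/0.6099 = 1.640; τ^m = 0.65^1.640 = 0.4934.
Surface direct beam = 1370 × 0.6099 × 0.4934 = 412.27 W/m².

412 W/m²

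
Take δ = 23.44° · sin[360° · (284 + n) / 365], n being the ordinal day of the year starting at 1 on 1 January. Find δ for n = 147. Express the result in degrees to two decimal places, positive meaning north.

360 × (284 + 147) / 365 = 425.096°; sin(425.096°) = 0.9070.
δ = 23.44 × 0.9070 = 21.260° ≈ +21.26°.

+21.26°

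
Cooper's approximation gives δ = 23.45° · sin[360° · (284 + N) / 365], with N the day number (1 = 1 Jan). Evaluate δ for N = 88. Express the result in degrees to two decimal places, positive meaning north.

360 × (284 + 88) / 365 = 366.904°; sin(366.904°) = 0.1202.
δ = 23.45 × 0.1202 = 2.819° ≈ +2.82°.

+2.82°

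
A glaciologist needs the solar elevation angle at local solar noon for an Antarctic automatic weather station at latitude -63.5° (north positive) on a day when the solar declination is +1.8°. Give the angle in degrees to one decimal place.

At local solar noon the hour angle is zero, so the elevation is 90° − |φ − δ| = 90° − |-63.5° − (1.8°)| = 90° − 65.3° = 24.7°.

24.7°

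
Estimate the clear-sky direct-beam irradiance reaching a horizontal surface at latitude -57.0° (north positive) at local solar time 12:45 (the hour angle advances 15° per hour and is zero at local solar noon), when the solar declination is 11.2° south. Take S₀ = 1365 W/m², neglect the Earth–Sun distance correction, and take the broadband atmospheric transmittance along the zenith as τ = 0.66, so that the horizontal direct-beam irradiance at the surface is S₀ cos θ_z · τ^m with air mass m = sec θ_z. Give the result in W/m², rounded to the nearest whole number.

Hour angle H = 15° × (12.75 − 12) = 11.25°.
cos θ_z = sin(-57.0°) sin(-11.2°) + cos(-57.0°) cos(-11.2°) cos(11.25°) = 0.1629 + 0.5240 = 0.6869.
Air mass m = 1/cos θ_z = 1/0.6869 = 1.456; τ^m = 0.66^1.456 = 0.5461.
Surface direct beam = 1365 × 0.6869 × 0.5461 = 512.03 W/m².

512 W/m²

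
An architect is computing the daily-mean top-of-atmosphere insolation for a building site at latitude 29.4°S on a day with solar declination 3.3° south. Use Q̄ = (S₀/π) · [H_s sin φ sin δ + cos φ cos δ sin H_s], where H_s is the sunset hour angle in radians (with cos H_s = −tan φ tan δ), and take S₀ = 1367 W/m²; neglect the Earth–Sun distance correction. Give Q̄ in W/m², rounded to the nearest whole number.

398 W/m²

The sunset hour angle satisfies cos H_s = −tan φ tan δ = -0.0325, giving H_s = 91.86°. In radians, H_s = 1.6033.
H_s sin φ sin δ = 1.6033 × -0.4909 × -0.0576 = 0.0453.
cos φ cos δ sin H_s = 0.8712 × 0.9983 × 0.9995 = 0.8693.
Q̄ = (1367/π) × (0.0453 + 0.8693) = 435.13 × 0.9146 = 397.97 W/m².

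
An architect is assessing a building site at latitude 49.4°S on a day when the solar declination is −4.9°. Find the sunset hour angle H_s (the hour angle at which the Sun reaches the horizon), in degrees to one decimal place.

95.7°

−tan φ tan δ = −(-1.1667)(-0.0857) = -0.1000; H_s = arccos(-0.1000) = 95.74°.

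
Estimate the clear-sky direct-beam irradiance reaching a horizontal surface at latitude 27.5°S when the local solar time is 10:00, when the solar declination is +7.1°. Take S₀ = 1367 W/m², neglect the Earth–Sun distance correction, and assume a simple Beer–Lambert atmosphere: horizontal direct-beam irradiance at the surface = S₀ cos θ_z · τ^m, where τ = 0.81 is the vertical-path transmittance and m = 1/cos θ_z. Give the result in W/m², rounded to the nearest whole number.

715 W/m²

Hour angle H = 15° × (10 − 12) = -30.00°.
cos θ_z = sin φ sin δ + cos φ cos δ cos H = (-0.4617)(0.1236) + (0.8870)(0.9923)(0.8660) = 0.7052.
Air mass m = 1/cos θ_z = 1/0.7052 = 1.418; τ^m = 0.81^1.418 = 0.7417.
Surface direct beam = 1367 × 0.7052 × 0.7417 = 715.01 W/m².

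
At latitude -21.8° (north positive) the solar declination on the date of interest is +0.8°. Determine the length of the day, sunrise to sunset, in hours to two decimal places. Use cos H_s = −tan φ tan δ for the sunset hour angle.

11.96 hours

−tan φ tan δ = −(-0.4000)(0.0140) = 0.0056; H_s = arccos(0.0056) = 89.68°.
Day length = 2 H_s / 15° h⁻¹ = 179.36° / 15 = 11.957 h.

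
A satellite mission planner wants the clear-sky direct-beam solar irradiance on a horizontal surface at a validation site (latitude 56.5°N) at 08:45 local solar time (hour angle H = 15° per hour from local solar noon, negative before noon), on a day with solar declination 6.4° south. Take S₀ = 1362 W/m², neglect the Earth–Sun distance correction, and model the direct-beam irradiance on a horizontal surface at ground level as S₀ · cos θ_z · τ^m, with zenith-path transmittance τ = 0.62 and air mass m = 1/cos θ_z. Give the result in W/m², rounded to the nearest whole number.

Hour angle H = 15° × (8.75 − 12) = -48.75°.
cos θ_z = sin(56.5°) sin(-6.4°) + cos(56.5°) cos(-6.4°) cos(-48.75°) = -0.0930 + 0.3616 = 0.2686.
Air mass m = 1/cos θ_z = 1/0.2686 = 3.723; τ^m = 0.62^3.723 = 0.1687.
Surface direct beam = 1362 × 0.2686 × 0.1687 = 61.72 W/m².

62 W/m²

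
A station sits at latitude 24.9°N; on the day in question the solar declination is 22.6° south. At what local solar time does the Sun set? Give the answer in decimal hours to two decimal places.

cos H_s = −tan(24.9°) · tan(-22.6°) = 0.1932, so H_s = arccos(0.1932) = 78.86°.
Sunset is at 12 + H_s/15 = 12 + 5.257 = 17.257 h local solar time.

17.26 h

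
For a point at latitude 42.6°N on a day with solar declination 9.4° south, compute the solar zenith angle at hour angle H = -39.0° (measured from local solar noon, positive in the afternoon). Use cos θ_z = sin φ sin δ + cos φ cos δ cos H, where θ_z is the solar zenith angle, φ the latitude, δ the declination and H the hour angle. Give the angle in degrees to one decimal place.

63.0°

cos θ_z = sin(42.6°) sin(-9.4°) + cos(42.6°) cos(-9.4°) cos(-39.00°) = -0.1106 + 0.5644 = 0.4538.
θ_z = arccos(0.4538) = 63.01°.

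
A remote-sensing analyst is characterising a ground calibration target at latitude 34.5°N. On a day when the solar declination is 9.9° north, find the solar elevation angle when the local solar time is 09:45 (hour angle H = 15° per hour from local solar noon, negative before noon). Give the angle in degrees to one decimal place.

Hour angle H = 15° × (9.75 − 12) = -33.75°.
With φ = 34.5°, δ = 9.9°, H = -33.75°: sin φ sin δ = 0.0974, cos φ cos δ cos H = 0.6750, so cos θ_z = 0.7724.
θ_z = arccos(0.7724) = 39.43°, so the elevation is 90° − 39.43° = 50.57°.

50.6°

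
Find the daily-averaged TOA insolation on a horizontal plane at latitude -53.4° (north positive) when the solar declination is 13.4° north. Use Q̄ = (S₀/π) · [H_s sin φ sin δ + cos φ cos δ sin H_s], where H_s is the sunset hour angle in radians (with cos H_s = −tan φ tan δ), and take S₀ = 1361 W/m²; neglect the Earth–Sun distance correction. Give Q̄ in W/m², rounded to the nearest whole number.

−tan φ tan δ = −(-1.3465)(0.2382) = 0.3207; H_s = arccos(0.3207) = 71.29°. In radians, H_s = 1.2442.
H_s sin φ sin δ = 1.2442 × -0.8028 × 0.2317 = -0.2314.
cos φ cos δ sin H_s = 0.5962 × 0.9728 × 0.9471 = 0.5493.
Q̄ = (1361/π) × (-0.2314 + 0.5493) = 433.22 × 0.3179 = 137.72 W/m².

138 W/m²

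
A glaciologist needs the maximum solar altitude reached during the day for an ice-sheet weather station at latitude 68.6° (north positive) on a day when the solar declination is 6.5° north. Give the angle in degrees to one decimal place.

At local solar noon the hour angle is zero, so the elevation is 90° − |φ − δ| = 90° − |68.6° − (6.5°)| = 90° − 62.1° = 27.9°.

27.9°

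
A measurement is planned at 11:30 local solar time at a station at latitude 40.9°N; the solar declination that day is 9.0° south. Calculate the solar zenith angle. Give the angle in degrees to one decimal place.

Hour angle H = 15° × (11.5 − 12) = -7.50°.
cos θ_z = sin φ sin δ + cos φ cos δ cos H = (0.6547)(-0.1564) + (0.7559)(0.9877)(0.9914) = 0.6378.
θ_z = arccos(0.6378) = 50.37°.

50.4°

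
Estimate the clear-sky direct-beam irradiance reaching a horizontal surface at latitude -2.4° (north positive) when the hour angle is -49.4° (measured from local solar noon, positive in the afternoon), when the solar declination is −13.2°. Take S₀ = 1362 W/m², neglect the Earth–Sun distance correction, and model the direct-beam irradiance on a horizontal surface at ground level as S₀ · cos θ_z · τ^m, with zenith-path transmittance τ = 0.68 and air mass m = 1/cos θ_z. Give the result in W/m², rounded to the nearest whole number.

cos θ_z = sin(-2.4°) sin(-13.2°) + cos(-2.4°) cos(-13.2°) cos(-49.40°) = 0.0096 + 0.6330 = 0.6426.
Air mass m = 1/cos θ_z = 1/0.6426 = 1.556; τ^m = 0.68^1.556 = 0.5488.
Surface direct beam = 1362 × 0.6426 × 0.5488 = 480.32 W/m².

480 W/m²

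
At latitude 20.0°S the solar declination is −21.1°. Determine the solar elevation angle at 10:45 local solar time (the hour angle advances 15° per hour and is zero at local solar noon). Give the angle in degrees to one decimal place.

72.4°

Hour angle H = 15° × (10.75 − 12) = -18.75°.
cos θ_z = sin(-20.0°) sin(-21.1°) + cos(-20.0°) cos(-21.1°) cos(-18.75°) = 0.1231 + 0.8302 = 0.9533.
θ_z = arccos(0.9533) = 17.58°, so the elevation is 90° − 17.58° = 72.42°.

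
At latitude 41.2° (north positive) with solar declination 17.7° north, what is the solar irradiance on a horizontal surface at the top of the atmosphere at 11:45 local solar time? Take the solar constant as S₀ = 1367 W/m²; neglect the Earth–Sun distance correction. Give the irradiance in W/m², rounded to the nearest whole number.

Hour angle H = 15° × (11.75 − 12) = -3.75°.
cos θ_z = sin φ sin δ + cos φ cos δ cos H = (0.6587)(0.3040) + (0.7524)(0.9527)(0.9979) = 0.9156.
Top-of-atmosphere irradiance = S₀ cos θ_z = 1367 × 0.9156 = 1251.63 W/m².

1252 W/m²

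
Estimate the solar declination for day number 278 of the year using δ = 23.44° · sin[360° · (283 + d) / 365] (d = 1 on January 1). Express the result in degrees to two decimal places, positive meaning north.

360 × (283 + 278) / 365 = 553.315°; sin(553.315°) = -0.2303.
δ = 23.44 × -0.2303 = -5.398° ≈ -5.40°.

-5.40°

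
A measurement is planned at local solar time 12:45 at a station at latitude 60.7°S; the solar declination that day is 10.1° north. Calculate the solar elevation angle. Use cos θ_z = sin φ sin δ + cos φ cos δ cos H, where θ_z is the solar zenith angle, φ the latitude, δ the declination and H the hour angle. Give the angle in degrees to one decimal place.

Hour angle H = 15° × (12.75 − 12) = 11.25°.
cos θ_z = sin φ sin δ + cos φ cos δ cos H = (-0.8721)(0.1754) + (0.4894)(0.9845)(0.9808) = 0.3196.
θ_z = arccos(0.3196) = 71.36°, so the elevation is 90° − 71.36° = 18.64°.

18.6°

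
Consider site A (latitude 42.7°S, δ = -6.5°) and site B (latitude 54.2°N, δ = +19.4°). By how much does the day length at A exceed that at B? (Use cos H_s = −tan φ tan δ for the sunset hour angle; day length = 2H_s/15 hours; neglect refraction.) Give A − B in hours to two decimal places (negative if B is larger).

A: H_s = arccos(−tan -42.7° · tan -6.5°) = 96.04°, so 2H_s/15 = 12.8053 h.
B: H_s = arccos(−tan 54.2° · tan 19.4°) = 119.23°, so 2H_s/15 = 15.8973 h.
A − B = 12.8053 − 15.8973 = -3.0920 h.

-3.09 h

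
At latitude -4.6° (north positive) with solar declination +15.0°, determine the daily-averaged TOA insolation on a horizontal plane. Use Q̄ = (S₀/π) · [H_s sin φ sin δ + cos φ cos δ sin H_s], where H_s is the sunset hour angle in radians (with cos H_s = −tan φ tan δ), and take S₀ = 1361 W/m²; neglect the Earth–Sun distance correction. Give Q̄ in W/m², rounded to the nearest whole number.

403 W/m²

The sunset hour angle satisfies cos H_s = −tan φ tan δ = 0.0216, giving H_s = 88.76°. In radians, H_s = 1.5492.
H_s sin φ sin δ = 1.5492 × -0.0802 × 0.2588 = -0.0322.
cos φ cos δ sin H_s = 0.9968 × 0.9659 × 0.9998 = 0.9626.
Q̄ = (1361/π) × (-0.0322 + 0.9626) = 433.22 × 0.9304 = 403.07 W/m².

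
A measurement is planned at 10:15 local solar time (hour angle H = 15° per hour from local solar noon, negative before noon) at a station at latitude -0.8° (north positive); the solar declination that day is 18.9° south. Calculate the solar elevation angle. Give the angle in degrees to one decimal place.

58.5°

Hour angle H = 15° × (10.25 − 12) = -26.25°.
cos θ_z = sin(-0.8°) sin(-18.9°) + cos(-0.8°) cos(-18.9°) cos(-26.25°) = 0.0045 + 0.8484 = 0.8529.
θ_z = arccos(0.8529) = 31.47°, so the elevation is 90° − 31.47° = 58.53°.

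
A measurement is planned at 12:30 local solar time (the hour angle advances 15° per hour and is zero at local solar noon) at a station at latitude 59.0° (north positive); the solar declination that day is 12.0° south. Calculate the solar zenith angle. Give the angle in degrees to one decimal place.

71.3°

Hour angle H = 15° × (12.5 − 12) = 7.50°.
cos θ_z = sin(59.0°) sin(-12.0°) + cos(59.0°) cos(-12.0°) cos(7.50°) = -0.1782 + 0.4995 = 0.3213.
θ_z = arccos(0.3213) = 71.26°.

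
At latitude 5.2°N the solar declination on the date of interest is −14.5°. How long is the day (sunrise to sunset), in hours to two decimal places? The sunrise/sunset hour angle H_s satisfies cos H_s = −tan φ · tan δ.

11.82 hours

−tan φ tan δ = −(0.0910)(-0.2586) = 0.0235; H_s = arccos(0.0235) = 88.65°.
Day length = 2 H_s / 15° h⁻¹ = 177.30° / 15 = 11.820 h.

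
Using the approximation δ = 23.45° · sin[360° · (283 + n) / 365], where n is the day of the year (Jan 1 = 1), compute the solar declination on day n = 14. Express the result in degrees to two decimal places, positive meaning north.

-21.60°

360 × (283 + 14) / 365 = 292.932°; sin(292.932°) = -0.9210.
δ = 23.45 × -0.9210 = -21.597° ≈ -21.60°.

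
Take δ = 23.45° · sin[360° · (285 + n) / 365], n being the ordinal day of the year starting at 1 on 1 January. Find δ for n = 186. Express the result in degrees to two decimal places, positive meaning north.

360 × (285 + 186) / 365 = 464.548°; sin(464.548°) = 0.9679.
δ = 23.45 × 0.9679 = 22.697° ≈ +22.70°.

+22.70°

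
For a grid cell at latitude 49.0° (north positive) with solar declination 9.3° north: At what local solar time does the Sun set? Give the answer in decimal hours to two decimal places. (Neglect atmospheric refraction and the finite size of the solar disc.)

cos H_s = −tan(49.0°) · tan(9.3°) = -0.1884, so H_s = arccos(-0.1884) = 100.86°.
Sunset is at 12 + H_s/15 = 12 + 6.724 = 18.724 h local solar time.

18.72 h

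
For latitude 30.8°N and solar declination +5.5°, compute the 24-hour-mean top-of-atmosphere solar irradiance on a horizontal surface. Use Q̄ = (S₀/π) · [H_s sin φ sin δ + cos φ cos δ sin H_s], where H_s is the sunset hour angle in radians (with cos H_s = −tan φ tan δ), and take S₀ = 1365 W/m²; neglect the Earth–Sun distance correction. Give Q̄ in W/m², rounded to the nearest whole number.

406 W/m²

The sunset hour angle satisfies cos H_s = −tan φ tan δ = -0.0574, giving H_s = 93.29°. In radians, H_s = 1.6282.
H_s sin φ sin δ = 1.6282 × 0.5120 × 0.0958 = 0.0799.
cos φ cos δ sin H_s = 0.8590 × 0.9954 × 0.9984 = 0.8537.
Q̄ = (1365/π) × (0.0799 + 0.8537) = 434.49 × 0.9336 = 405.64 W/m².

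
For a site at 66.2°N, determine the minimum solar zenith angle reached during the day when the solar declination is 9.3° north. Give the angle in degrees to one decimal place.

56.9°

At local solar noon the hour angle is zero, so the zenith angle is |φ − δ| = |66.2° − (9.3°)| = 56.9°.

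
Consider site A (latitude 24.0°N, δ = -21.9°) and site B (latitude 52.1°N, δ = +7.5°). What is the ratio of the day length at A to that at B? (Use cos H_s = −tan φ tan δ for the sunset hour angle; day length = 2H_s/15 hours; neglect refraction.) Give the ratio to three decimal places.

0.799

A: H_s = arccos(−tan 24.0° · tan -21.9°) = 79.69°, so 2H_s/15 = 10.6253 h.
B: H_s = arccos(−tan 52.1° · tan 7.5°) = 99.74°, so 2H_s/15 = 13.2987 h.
Ratio A/B = 10.6253 / 13.2987 = 0.7990.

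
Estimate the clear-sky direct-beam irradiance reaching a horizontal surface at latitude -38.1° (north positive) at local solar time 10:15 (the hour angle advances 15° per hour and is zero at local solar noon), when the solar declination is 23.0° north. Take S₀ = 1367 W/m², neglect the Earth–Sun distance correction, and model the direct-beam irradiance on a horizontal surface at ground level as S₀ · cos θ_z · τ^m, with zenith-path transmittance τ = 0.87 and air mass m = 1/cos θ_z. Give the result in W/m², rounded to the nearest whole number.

Hour angle H = 15° × (10.25 − 12) = -26.25°.
cos θ_z = sin φ sin δ + cos φ cos δ cos H = (-0.6170)(0.3907) + (0.7869)(0.9205)(0.8969) = 0.4086.
Air mass m = 1/cos θ_z = 1/0.4086 = 2.447; τ^m = 0.87^2.447 = 0.7112.
Surface direct beam = 1367 × 0.4086 × 0.7112 = 397.25 W/m².

397 W/m²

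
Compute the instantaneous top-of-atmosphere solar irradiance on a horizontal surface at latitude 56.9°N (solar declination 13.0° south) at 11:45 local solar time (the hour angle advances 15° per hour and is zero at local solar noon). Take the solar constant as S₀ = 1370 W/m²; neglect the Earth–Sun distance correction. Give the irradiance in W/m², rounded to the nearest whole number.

Hour angle H = 15° × (11.75 − 12) = -3.75°.
With φ = 56.9°, δ = -13.0°, H = -3.75°: sin φ sin δ = -0.1884, cos φ cos δ cos H = 0.5310, so cos θ_z = 0.3426.
Top-of-atmosphere irradiance = S₀ cos θ_z = 1370 × 0.3426 = 469.36 W/m².

469 W/m²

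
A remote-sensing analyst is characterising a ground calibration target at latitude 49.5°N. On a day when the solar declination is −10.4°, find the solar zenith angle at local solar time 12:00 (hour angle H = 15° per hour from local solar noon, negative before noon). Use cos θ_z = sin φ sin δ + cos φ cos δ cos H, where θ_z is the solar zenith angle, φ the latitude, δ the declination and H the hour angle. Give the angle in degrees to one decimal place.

Hour angle H = 15° × (12 − 12) = 0.00°.
With φ = 49.5°, δ = -10.4°, H = 0.00°: sin φ sin δ = -0.1373, cos φ cos δ cos H = 0.6388, so cos θ_z = 0.5015.
θ_z = arccos(0.5015) = 59.90°.

59.9°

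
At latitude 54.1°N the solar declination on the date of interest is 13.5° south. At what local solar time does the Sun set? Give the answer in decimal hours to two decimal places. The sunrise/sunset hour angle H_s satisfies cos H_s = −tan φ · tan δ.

16.71 h

cos H_s = −tan(54.1°) · tan(-13.5°) = 0.3317, so H_s = arccos(0.3317) = 70.63°.
Sunset is at 12 + H_s/15 = 12 + 4.709 = 16.709 h local solar time.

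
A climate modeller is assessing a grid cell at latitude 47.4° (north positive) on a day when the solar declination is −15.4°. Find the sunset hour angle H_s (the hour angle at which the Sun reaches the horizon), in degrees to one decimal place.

72.6°

−tan φ tan δ = −(1.0875)(-0.2754) = 0.2995; H_s = arccos(0.2995) = 72.57°.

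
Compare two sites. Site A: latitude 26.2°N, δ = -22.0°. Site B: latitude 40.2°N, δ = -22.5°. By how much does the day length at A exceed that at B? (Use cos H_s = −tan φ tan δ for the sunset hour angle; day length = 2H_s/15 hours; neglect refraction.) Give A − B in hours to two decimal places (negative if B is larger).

A: H_s = arccos(−tan 26.2° · tan -22.0°) = 78.53°, so 2H_s/15 = 10.4707 h.
B: H_s = arccos(−tan 40.2° · tan -22.5°) = 69.51°, so 2H_s/15 = 9.2680 h.
A − B = 10.4707 − 9.2680 = 1.2027 h.

+1.20 h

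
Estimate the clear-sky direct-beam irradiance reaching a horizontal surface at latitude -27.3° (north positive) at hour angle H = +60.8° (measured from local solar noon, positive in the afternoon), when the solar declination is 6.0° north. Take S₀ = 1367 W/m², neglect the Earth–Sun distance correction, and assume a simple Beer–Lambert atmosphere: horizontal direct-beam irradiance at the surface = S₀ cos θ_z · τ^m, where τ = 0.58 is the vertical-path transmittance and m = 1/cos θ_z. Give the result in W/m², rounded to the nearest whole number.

With φ = -27.3°, δ = 6.0°, H = 60.80°: sin φ sin δ = -0.0479, cos φ cos δ cos H = 0.4311, so cos θ_z = 0.3832.
Air mass m = 1/cos θ_z = 1/0.3832 = 2.610; τ^m = 0.58^2.610 = 0.2413.
Surface direct beam = 1367 × 0.3832 × 0.2413 = 126.40 W/m².

126 W/m²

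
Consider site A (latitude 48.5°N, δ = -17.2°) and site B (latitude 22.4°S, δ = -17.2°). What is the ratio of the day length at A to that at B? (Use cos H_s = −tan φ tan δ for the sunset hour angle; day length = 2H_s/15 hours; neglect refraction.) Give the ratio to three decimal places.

0.714

A: H_s = arccos(−tan 48.5° · tan -17.2°) = 69.52°, so 2H_s/15 = 9.2693 h.
B: H_s = arccos(−tan -22.4° · tan -17.2°) = 97.33°, so 2H_s/15 = 12.9773 h.
Ratio A/B = 9.2693 / 12.9773 = 0.7143.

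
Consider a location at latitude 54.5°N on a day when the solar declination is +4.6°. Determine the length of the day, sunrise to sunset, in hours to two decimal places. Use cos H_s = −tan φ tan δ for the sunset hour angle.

12.86 hours

cos H_s = −tan(54.5°) · tan(4.6°) = -0.1128, so H_s = arccos(-0.1128) = 96.48°.
Day length = 2 H_s / 15° h⁻¹ = 192.96° / 15 = 12.864 h.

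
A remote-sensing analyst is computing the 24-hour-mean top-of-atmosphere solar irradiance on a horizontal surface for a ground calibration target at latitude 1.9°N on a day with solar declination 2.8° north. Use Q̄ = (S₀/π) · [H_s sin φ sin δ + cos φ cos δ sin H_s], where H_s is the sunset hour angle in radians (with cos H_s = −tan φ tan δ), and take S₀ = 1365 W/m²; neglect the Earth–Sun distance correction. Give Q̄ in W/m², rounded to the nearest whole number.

435 W/m²

cos H_s = −tan(1.9°) · tan(2.8°) = -0.0016, so H_s = arccos(-0.0016) = 90.09°. In radians, H_s = 1.5724.
H_s sin φ sin δ = 1.5724 × 0.0332 × 0.0488 = 0.0025.
cos φ cos δ sin H_s = 0.9995 × 0.9988 × 1.0000 = 0.9983.
Q̄ = (1365/π) × (0.0025 + 0.9983) = 434.49 × 1.0008 = 434.84 W/m².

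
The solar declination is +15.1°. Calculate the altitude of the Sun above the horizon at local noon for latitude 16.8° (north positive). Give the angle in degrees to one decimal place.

At local solar noon the hour angle is zero, so the elevation is 90° − |φ − δ| = 90° − |16.8° − (15.1°)| = 90° − 1.7° = 88.3°.

88.3°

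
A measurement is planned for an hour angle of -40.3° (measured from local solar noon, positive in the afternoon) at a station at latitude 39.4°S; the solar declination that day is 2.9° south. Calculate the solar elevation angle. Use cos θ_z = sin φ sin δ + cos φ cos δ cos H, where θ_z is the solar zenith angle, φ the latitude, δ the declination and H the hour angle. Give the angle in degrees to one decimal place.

38.4°

cos θ_z = sin(-39.4°) sin(-2.9°) + cos(-39.4°) cos(-2.9°) cos(-40.30°) = 0.0321 + 0.5886 = 0.6207.
θ_z = arccos(0.6207) = 51.63°, so the elevation is 90° − 51.63° = 38.37°.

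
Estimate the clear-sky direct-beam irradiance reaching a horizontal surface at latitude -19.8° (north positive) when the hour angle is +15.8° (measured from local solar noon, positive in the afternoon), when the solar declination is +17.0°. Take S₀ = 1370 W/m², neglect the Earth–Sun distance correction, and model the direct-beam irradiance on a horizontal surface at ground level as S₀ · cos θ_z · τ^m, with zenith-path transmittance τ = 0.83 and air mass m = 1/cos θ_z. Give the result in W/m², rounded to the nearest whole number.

824 W/m²

With φ = -19.8°, δ = 17.0°, H = 15.80°: sin φ sin δ = -0.0990, cos φ cos δ cos H = 0.8658, so cos θ_z = 0.7668.
Air mass m = 1/cos θ_z = 1/0.7668 = 1.304; τ^m = 0.83^1.304 = 0.7843.
Surface direct beam = 1370 × 0.7668 × 0.7843 = 823.92 W/m².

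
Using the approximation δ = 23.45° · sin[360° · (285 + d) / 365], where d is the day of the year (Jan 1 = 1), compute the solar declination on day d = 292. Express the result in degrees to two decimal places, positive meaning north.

-11.40°

360 × (285 + 292) / 365 = 569.096°; sin(569.096°) = -0.4863.
δ = 23.45 × -0.4863 = -11.404° ≈ -11.40°.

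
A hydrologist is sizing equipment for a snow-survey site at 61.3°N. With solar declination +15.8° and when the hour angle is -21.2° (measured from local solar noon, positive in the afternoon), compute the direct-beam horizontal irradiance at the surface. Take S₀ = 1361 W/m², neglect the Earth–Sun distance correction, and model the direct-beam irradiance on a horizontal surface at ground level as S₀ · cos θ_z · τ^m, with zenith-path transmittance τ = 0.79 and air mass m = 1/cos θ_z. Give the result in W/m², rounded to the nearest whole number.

641 W/m²

cos θ_z = sin(61.3°) sin(15.8°) + cos(61.3°) cos(15.8°) cos(-21.20°) = 0.2388 + 0.4308 = 0.6696.
Air mass m = 1/cos θ_z = 1/0.6696 = 1.493; τ^m = 0.79^1.493 = 0.7033.
Surface direct beam = 1361 × 0.6696 × 0.7033 = 640.94 W/m².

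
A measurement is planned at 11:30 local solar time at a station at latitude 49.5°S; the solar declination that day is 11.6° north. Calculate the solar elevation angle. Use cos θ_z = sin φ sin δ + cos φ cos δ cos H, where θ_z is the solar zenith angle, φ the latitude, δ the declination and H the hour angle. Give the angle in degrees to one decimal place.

Hour angle H = 15° × (11.5 − 12) = -7.50°.
cos θ_z = sin φ sin δ + cos φ cos δ cos H = (-0.7604)(0.2011) + (0.6494)(0.9796)(0.9914) = 0.4778.
θ_z = arccos(0.4778) = 61.46°, so the elevation is 90° − 61.46° = 28.54°.

28.5°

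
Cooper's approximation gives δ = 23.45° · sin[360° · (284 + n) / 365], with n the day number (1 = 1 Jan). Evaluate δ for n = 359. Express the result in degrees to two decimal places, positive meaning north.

360 × (284 + 359) / 365 = 634.192°; sin(634.192°) = -0.9973.
δ = 23.45 × -0.9973 = -23.387° ≈ -23.39°.

-23.39°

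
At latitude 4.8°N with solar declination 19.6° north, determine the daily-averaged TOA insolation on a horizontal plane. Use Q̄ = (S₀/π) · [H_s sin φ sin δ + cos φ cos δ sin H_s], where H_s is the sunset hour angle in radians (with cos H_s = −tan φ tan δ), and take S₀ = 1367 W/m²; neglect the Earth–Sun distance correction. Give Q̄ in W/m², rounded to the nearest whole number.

The sunset hour angle satisfies cos H_s = −tan φ tan δ = -0.0299, giving H_s = 91.71°. In radians, H_s = 1.6006.
H_s sin φ sin δ = 1.6006 × 0.0837 × 0.3355 = 0.0449.
cos φ cos δ sin H_s = 0.9965 × 0.9421 × 0.9996 = 0.9384.
Q̄ = (1367/π) × (0.0449 + 0.9384) = 435.13 × 0.9833 = 427.86 W/m².

428 W/m²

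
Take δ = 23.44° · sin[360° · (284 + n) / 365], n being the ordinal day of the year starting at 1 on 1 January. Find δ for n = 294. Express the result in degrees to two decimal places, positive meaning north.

360 × (284 + 294) / 365 = 570.082°; sin(570.082°) = -0.5012.
δ = 23.44 × -0.5012 = -11.748° ≈ -11.75°.

-11.75°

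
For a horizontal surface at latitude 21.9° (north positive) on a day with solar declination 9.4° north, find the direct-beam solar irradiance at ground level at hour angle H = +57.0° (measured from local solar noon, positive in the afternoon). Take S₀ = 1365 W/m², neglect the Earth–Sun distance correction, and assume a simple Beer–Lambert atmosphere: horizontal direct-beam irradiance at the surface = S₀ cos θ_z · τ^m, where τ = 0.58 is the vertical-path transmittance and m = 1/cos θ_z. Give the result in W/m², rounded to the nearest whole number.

cos θ_z = sin φ sin δ + cos φ cos δ cos H = (0.3730)(0.1633) + (0.9278)(0.9866)(0.5446) = 0.5594.
Air mass m = 1/cos θ_z = 1/0.5594 = 1.788; τ^m = 0.58^1.788 = 0.3776.
Surface direct beam = 1365 × 0.5594 × 0.3776 = 288.33 W/m².

288 W/m²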